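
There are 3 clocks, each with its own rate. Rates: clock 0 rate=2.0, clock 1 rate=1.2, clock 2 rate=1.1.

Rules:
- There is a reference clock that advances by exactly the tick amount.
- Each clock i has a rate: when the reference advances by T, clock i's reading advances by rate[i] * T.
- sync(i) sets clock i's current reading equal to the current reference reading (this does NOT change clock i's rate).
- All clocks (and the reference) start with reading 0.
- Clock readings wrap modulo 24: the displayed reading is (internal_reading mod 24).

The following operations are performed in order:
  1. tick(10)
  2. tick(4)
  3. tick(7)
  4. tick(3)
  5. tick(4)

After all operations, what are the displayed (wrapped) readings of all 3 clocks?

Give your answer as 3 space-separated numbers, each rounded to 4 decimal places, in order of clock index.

Answer: 8.0000 9.6000 6.8000

Derivation:
After op 1 tick(10): ref=10.0000 raw=[20.0000 12.0000 11.0000]
After op 2 tick(4): ref=14.0000 raw=[28.0000 16.8000 15.4000]
After op 3 tick(7): ref=21.0000 raw=[42.0000 25.2000 23.1000]
After op 4 tick(3): ref=24.0000 raw=[48.0000 28.8000 26.4000]
After op 5 tick(4): ref=28.0000 raw=[56.0000 33.6000 30.8000]
Wrap final raw readings (mod 24): 56.0000 mod 24 = 8.0000; 33.6000 mod 24 = 9.6000; 30.8000 mod 24 = 6.8000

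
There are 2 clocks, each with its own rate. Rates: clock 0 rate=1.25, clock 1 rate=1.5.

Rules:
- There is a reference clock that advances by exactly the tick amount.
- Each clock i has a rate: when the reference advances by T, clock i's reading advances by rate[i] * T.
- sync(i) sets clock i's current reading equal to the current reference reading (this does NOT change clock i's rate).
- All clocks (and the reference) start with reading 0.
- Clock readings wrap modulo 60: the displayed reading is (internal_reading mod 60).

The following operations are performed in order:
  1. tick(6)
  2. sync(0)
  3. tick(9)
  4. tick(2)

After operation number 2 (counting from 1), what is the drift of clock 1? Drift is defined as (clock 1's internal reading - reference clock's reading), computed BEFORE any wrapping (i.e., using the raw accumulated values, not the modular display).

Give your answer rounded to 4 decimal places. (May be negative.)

After op 1 tick(6): ref=6.0000 raw=[7.5000 9.0000]
After op 2 sync(0): ref=6.0000 raw=[6.0000 9.0000]
Drift of clock 1 after op 2: 9.0000 - 6.0000 = 3.0000

Answer: 3.0000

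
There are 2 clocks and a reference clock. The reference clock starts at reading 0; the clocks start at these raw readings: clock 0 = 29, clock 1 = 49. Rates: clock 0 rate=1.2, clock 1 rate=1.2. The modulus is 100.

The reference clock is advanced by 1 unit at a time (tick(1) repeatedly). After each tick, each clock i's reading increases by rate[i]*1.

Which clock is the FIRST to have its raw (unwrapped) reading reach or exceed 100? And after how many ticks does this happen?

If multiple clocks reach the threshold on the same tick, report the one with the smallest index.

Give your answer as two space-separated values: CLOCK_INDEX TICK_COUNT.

clock 0: start=29, rate=1.2, needs 100-29 = 71; ticks = ceil(71/1.2) = ceil(59.1667) = 60; reading at tick 60 = 29 + 1.2*60 = 101.0000
clock 1: start=49, rate=1.2, needs 100-49 = 51; ticks = ceil(51/1.2) = ceil(42.5000) = 43; reading at tick 43 = 49 + 1.2*43 = 100.6000
Minimum tick count = 43; winners = [1]; smallest index = 1

Answer: 1 43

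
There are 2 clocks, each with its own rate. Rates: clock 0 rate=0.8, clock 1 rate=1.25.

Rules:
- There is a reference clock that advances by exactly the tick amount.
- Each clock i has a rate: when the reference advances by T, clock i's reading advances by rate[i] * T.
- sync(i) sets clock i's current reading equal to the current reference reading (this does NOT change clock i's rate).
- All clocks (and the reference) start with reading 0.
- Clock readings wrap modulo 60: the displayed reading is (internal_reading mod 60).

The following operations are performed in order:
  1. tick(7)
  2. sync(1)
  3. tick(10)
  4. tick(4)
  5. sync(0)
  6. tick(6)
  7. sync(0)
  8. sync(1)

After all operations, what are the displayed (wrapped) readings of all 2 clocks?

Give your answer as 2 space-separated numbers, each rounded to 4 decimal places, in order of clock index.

After op 1 tick(7): ref=7.0000 raw=[5.6000 8.7500]
After op 2 sync(1): ref=7.0000 raw=[5.6000 7.0000]
After op 3 tick(10): ref=17.0000 raw=[13.6000 19.5000]
After op 4 tick(4): ref=21.0000 raw=[16.8000 24.5000]
After op 5 sync(0): ref=21.0000 raw=[21.0000 24.5000]
After op 6 tick(6): ref=27.0000 raw=[25.8000 32.0000]
After op 7 sync(0): ref=27.0000 raw=[27.0000 32.0000]
After op 8 sync(1): ref=27.0000 raw=[27.0000 27.0000]
Wrap final raw readings (mod 60): 27.0000 mod 60 = 27.0000; 27.0000 mod 60 = 27.0000

Answer: 27.0000 27.0000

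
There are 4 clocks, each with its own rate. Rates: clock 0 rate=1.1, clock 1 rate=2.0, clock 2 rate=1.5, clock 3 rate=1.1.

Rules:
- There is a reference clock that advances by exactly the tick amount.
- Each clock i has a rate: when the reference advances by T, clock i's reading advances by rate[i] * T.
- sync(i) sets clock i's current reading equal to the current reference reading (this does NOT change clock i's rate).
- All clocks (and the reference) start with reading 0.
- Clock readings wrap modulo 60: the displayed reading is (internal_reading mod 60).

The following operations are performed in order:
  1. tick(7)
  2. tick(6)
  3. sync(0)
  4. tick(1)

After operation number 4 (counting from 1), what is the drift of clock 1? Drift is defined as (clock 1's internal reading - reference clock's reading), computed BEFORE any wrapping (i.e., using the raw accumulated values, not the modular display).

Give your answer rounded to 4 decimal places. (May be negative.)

After op 1 tick(7): ref=7.0000 raw=[7.7000 14.0000 10.5000 7.7000]
After op 2 tick(6): ref=13.0000 raw=[14.3000 26.0000 19.5000 14.3000]
After op 3 sync(0): ref=13.0000 raw=[13.0000 26.0000 19.5000 14.3000]
After op 4 tick(1): ref=14.0000 raw=[14.1000 28.0000 21.0000 15.4000]
Drift of clock 1 after op 4: 28.0000 - 14.0000 = 14.0000

Answer: 14.0000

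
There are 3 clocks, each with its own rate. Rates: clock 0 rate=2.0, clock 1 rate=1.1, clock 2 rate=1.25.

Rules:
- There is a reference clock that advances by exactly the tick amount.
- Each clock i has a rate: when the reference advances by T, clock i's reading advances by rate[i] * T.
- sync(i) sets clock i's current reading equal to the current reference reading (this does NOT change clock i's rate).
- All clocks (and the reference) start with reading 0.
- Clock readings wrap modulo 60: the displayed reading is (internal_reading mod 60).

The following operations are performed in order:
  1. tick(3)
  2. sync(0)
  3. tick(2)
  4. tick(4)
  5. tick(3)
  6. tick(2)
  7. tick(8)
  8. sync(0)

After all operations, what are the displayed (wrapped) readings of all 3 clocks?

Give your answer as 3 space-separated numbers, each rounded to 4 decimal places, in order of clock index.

Answer: 22.0000 24.2000 27.5000

Derivation:
After op 1 tick(3): ref=3.0000 raw=[6.0000 3.3000 3.7500]
After op 2 sync(0): ref=3.0000 raw=[3.0000 3.3000 3.7500]
After op 3 tick(2): ref=5.0000 raw=[7.0000 5.5000 6.2500]
After op 4 tick(4): ref=9.0000 raw=[15.0000 9.9000 11.2500]
After op 5 tick(3): ref=12.0000 raw=[21.0000 13.2000 15.0000]
After op 6 tick(2): ref=14.0000 raw=[25.0000 15.4000 17.5000]
After op 7 tick(8): ref=22.0000 raw=[41.0000 24.2000 27.5000]
After op 8 sync(0): ref=22.0000 raw=[22.0000 24.2000 27.5000]
Wrap final raw readings (mod 60): 22.0000 mod 60 = 22.0000; 24.2000 mod 60 = 24.2000; 27.5000 mod 60 = 27.5000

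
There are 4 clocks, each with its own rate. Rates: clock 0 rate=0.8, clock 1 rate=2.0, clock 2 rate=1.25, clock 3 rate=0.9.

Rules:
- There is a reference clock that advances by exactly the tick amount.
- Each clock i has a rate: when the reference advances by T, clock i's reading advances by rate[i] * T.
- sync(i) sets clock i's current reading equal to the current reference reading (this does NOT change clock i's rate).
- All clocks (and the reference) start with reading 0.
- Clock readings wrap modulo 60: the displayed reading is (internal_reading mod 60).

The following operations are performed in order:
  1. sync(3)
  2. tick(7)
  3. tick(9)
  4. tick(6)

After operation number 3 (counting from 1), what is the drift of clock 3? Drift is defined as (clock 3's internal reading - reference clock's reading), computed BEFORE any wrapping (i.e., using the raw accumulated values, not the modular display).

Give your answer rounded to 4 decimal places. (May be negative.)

Answer: -1.6000

Derivation:
After op 1 sync(3): ref=0.0000 raw=[0.0000 0.0000 0.0000 0.0000]
After op 2 tick(7): ref=7.0000 raw=[5.6000 14.0000 8.7500 6.3000]
After op 3 tick(9): ref=16.0000 raw=[12.8000 32.0000 20.0000 14.4000]
Drift of clock 3 after op 3: 14.4000 - 16.0000 = -1.6000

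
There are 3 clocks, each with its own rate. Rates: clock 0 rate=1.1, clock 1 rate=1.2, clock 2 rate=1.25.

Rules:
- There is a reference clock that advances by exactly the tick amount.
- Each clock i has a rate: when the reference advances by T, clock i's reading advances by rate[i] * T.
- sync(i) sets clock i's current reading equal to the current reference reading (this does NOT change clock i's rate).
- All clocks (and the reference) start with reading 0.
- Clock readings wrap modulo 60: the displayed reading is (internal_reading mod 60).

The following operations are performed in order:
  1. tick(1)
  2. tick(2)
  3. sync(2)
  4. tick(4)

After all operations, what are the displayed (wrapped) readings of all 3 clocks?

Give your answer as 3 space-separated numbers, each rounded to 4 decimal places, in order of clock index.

After op 1 tick(1): ref=1.0000 raw=[1.1000 1.2000 1.2500]
After op 2 tick(2): ref=3.0000 raw=[3.3000 3.6000 3.7500]
After op 3 sync(2): ref=3.0000 raw=[3.3000 3.6000 3.0000]
After op 4 tick(4): ref=7.0000 raw=[7.7000 8.4000 8.0000]
Wrap final raw readings (mod 60): 7.7000 mod 60 = 7.7000; 8.4000 mod 60 = 8.4000; 8.0000 mod 60 = 8.0000

Answer: 7.7000 8.4000 8.0000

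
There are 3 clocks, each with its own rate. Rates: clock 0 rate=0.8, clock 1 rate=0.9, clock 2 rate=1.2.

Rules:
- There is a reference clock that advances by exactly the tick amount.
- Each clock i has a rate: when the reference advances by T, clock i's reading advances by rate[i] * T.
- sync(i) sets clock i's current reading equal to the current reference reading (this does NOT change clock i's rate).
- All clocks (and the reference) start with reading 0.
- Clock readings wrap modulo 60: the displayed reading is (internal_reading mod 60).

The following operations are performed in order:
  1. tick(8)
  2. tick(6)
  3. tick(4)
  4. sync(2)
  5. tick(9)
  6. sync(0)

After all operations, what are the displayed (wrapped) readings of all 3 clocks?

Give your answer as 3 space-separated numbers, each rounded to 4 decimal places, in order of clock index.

Answer: 27.0000 24.3000 28.8000

Derivation:
After op 1 tick(8): ref=8.0000 raw=[6.4000 7.2000 9.6000]
After op 2 tick(6): ref=14.0000 raw=[11.2000 12.6000 16.8000]
After op 3 tick(4): ref=18.0000 raw=[14.4000 16.2000 21.6000]
After op 4 sync(2): ref=18.0000 raw=[14.4000 16.2000 18.0000]
After op 5 tick(9): ref=27.0000 raw=[21.6000 24.3000 28.8000]
After op 6 sync(0): ref=27.0000 raw=[27.0000 24.3000 28.8000]
Wrap final raw readings (mod 60): 27.0000 mod 60 = 27.0000; 24.3000 mod 60 = 24.3000; 28.8000 mod 60 = 28.8000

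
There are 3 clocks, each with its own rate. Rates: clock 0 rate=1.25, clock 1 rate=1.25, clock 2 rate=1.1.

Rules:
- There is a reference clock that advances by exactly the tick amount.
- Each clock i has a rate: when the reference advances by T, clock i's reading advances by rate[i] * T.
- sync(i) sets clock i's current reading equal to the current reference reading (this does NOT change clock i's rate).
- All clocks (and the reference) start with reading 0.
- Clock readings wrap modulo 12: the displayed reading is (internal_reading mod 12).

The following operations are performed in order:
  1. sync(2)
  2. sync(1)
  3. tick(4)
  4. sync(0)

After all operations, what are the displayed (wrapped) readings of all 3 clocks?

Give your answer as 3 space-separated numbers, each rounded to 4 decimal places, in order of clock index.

Answer: 4.0000 5.0000 4.4000

Derivation:
After op 1 sync(2): ref=0.0000 raw=[0.0000 0.0000 0.0000]
After op 2 sync(1): ref=0.0000 raw=[0.0000 0.0000 0.0000]
After op 3 tick(4): ref=4.0000 raw=[5.0000 5.0000 4.4000]
After op 4 sync(0): ref=4.0000 raw=[4.0000 5.0000 4.4000]
Wrap final raw readings (mod 12): 4.0000 mod 12 = 4.0000; 5.0000 mod 12 = 5.0000; 4.4000 mod 12 = 4.4000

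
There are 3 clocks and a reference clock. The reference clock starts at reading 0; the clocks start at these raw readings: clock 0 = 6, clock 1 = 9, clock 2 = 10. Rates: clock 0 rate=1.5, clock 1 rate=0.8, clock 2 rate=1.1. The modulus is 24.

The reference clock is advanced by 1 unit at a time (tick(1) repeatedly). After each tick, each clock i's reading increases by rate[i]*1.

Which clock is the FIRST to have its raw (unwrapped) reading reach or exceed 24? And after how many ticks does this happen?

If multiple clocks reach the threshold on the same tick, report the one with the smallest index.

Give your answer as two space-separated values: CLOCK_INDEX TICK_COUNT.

Answer: 0 12

Derivation:
clock 0: start=6, rate=1.5, needs 24-6 = 18; ticks = ceil(18/1.5) = ceil(12.0000) = 12; reading at tick 12 = 6 + 1.5*12 = 24.0000
clock 1: start=9, rate=0.8, needs 24-9 = 15; ticks = ceil(15/0.8) = ceil(18.7500) = 19; reading at tick 19 = 9 + 0.8*19 = 24.2000
clock 2: start=10, rate=1.1, needs 24-10 = 14; ticks = ceil(14/1.1) = ceil(12.7273) = 13; reading at tick 13 = 10 + 1.1*13 = 24.3000
Minimum tick count = 12; winners = [0]; smallest index = 0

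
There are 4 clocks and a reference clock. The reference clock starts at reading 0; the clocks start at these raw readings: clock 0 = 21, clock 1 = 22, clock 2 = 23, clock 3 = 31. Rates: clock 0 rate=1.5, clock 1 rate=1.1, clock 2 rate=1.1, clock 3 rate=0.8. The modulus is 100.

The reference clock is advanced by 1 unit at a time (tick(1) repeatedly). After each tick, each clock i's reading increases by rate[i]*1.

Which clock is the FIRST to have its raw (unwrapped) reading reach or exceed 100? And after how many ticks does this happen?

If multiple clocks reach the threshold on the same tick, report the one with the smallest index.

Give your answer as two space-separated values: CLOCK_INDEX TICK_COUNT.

Answer: 0 53

Derivation:
clock 0: start=21, rate=1.5, needs 100-21 = 79; ticks = ceil(79/1.5) = ceil(52.6667) = 53; reading at tick 53 = 21 + 1.5*53 = 100.5000
clock 1: start=22, rate=1.1, needs 100-22 = 78; ticks = ceil(78/1.1) = ceil(70.9091) = 71; reading at tick 71 = 22 + 1.1*71 = 100.1000
clock 2: start=23, rate=1.1, needs 100-23 = 77; ticks = ceil(77/1.1) = ceil(70.0000) = 70; reading at tick 70 = 23 + 1.1*70 = 100.0000
clock 3: start=31, rate=0.8, needs 100-31 = 69; ticks = ceil(69/0.8) = ceil(86.2500) = 87; reading at tick 87 = 31 + 0.8*87 = 100.6000
Minimum tick count = 53; winners = [0]; smallest index = 0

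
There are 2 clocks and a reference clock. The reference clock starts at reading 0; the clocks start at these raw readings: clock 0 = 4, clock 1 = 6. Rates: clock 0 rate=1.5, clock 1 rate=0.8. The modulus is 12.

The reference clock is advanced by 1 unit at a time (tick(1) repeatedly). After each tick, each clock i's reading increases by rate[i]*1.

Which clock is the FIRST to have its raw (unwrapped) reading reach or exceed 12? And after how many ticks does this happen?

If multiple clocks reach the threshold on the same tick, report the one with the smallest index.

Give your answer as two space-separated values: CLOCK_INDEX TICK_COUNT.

Answer: 0 6

Derivation:
clock 0: start=4, rate=1.5, needs 12-4 = 8; ticks = ceil(8/1.5) = ceil(5.3333) = 6; reading at tick 6 = 4 + 1.5*6 = 13.0000
clock 1: start=6, rate=0.8, needs 12-6 = 6; ticks = ceil(6/0.8) = ceil(7.5000) = 8; reading at tick 8 = 6 + 0.8*8 = 12.4000
Minimum tick count = 6; winners = [0]; smallest index = 0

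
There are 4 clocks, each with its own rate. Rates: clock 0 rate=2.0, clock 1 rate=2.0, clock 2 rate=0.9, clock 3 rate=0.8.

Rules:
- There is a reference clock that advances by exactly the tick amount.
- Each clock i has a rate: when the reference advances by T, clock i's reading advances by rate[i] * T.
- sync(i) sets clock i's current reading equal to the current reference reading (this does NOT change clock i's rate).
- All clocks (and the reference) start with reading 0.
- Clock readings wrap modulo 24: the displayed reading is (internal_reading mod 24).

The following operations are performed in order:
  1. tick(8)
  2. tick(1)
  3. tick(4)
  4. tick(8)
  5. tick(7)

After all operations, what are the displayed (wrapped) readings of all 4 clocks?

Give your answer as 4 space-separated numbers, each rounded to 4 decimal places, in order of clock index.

Answer: 8.0000 8.0000 1.2000 22.4000

Derivation:
After op 1 tick(8): ref=8.0000 raw=[16.0000 16.0000 7.2000 6.4000]
After op 2 tick(1): ref=9.0000 raw=[18.0000 18.0000 8.1000 7.2000]
After op 3 tick(4): ref=13.0000 raw=[26.0000 26.0000 11.7000 10.4000]
After op 4 tick(8): ref=21.0000 raw=[42.0000 42.0000 18.9000 16.8000]
After op 5 tick(7): ref=28.0000 raw=[56.0000 56.0000 25.2000 22.4000]
Wrap final raw readings (mod 24): 56.0000 mod 24 = 8.0000; 56.0000 mod 24 = 8.0000; 25.2000 mod 24 = 1.2000; 22.4000 mod 24 = 22.4000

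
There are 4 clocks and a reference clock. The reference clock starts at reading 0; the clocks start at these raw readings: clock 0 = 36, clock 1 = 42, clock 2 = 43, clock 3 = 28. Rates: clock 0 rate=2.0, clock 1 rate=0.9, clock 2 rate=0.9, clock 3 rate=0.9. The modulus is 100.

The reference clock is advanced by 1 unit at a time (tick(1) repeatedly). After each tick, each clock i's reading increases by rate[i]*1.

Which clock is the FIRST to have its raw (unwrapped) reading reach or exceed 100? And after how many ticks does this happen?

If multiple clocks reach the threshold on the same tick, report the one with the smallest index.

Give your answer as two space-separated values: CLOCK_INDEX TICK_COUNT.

Answer: 0 32

Derivation:
clock 0: start=36, rate=2.0, needs 100-36 = 64; ticks = ceil(64/2.0) = ceil(32.0000) = 32; reading at tick 32 = 36 + 2.0*32 = 100.0000
clock 1: start=42, rate=0.9, needs 100-42 = 58; ticks = ceil(58/0.9) = ceil(64.4444) = 65; reading at tick 65 = 42 + 0.9*65 = 100.5000
clock 2: start=43, rate=0.9, needs 100-43 = 57; ticks = ceil(57/0.9) = ceil(63.3333) = 64; reading at tick 64 = 43 + 0.9*64 = 100.6000
clock 3: start=28, rate=0.9, needs 100-28 = 72; ticks = ceil(72/0.9) = ceil(80.0000) = 80; reading at tick 80 = 28 + 0.9*80 = 100.0000
Minimum tick count = 32; winners = [0]; smallest index = 0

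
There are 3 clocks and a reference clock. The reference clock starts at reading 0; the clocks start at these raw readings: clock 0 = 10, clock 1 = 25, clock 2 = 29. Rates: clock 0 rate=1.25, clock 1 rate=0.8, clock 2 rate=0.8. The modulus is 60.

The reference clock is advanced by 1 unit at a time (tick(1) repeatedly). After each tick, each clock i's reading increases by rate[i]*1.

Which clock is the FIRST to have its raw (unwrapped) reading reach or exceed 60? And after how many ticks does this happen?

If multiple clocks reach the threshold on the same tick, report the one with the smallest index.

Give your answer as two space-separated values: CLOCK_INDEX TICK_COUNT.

Answer: 2 39

Derivation:
clock 0: start=10, rate=1.25, needs 60-10 = 50; ticks = ceil(50/1.25) = ceil(40.0000) = 40; reading at tick 40 = 10 + 1.25*40 = 60.0000
clock 1: start=25, rate=0.8, needs 60-25 = 35; ticks = ceil(35/0.8) = ceil(43.7500) = 44; reading at tick 44 = 25 + 0.8*44 = 60.2000
clock 2: start=29, rate=0.8, needs 60-29 = 31; ticks = ceil(31/0.8) = ceil(38.7500) = 39; reading at tick 39 = 29 + 0.8*39 = 60.2000
Minimum tick count = 39; winners = [2]; smallest index = 2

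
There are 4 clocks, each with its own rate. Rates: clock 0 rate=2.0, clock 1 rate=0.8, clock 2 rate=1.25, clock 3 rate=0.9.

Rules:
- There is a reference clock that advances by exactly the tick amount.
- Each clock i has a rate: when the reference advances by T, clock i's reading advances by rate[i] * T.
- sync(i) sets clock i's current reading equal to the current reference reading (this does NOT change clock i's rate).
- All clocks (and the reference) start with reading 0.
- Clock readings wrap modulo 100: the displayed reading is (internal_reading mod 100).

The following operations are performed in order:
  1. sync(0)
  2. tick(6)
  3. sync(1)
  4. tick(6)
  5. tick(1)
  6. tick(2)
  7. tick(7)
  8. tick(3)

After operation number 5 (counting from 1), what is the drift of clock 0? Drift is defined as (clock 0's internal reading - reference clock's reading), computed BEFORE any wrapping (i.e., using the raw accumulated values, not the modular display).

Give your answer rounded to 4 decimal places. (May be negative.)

Answer: 13.0000

Derivation:
After op 1 sync(0): ref=0.0000 raw=[0.0000 0.0000 0.0000 0.0000]
After op 2 tick(6): ref=6.0000 raw=[12.0000 4.8000 7.5000 5.4000]
After op 3 sync(1): ref=6.0000 raw=[12.0000 6.0000 7.5000 5.4000]
After op 4 tick(6): ref=12.0000 raw=[24.0000 10.8000 15.0000 10.8000]
After op 5 tick(1): ref=13.0000 raw=[26.0000 11.6000 16.2500 11.7000]
Drift of clock 0 after op 5: 26.0000 - 13.0000 = 13.0000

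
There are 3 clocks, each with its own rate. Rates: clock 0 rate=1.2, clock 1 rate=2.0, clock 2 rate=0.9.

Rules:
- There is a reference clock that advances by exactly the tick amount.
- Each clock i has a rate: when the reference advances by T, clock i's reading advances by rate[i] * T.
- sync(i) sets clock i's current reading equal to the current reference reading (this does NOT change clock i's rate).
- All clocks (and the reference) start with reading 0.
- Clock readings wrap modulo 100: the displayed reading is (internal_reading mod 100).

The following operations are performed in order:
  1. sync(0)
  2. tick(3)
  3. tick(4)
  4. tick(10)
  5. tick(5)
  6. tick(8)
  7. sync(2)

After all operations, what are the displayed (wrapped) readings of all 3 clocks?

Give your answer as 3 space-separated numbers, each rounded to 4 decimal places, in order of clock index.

Answer: 36.0000 60.0000 30.0000

Derivation:
After op 1 sync(0): ref=0.0000 raw=[0.0000 0.0000 0.0000]
After op 2 tick(3): ref=3.0000 raw=[3.6000 6.0000 2.7000]
After op 3 tick(4): ref=7.0000 raw=[8.4000 14.0000 6.3000]
After op 4 tick(10): ref=17.0000 raw=[20.4000 34.0000 15.3000]
After op 5 tick(5): ref=22.0000 raw=[26.4000 44.0000 19.8000]
After op 6 tick(8): ref=30.0000 raw=[36.0000 60.0000 27.0000]
After op 7 sync(2): ref=30.0000 raw=[36.0000 60.0000 30.0000]
Wrap final raw readings (mod 100): 36.0000 mod 100 = 36.0000; 60.0000 mod 100 = 60.0000; 30.0000 mod 100 = 30.0000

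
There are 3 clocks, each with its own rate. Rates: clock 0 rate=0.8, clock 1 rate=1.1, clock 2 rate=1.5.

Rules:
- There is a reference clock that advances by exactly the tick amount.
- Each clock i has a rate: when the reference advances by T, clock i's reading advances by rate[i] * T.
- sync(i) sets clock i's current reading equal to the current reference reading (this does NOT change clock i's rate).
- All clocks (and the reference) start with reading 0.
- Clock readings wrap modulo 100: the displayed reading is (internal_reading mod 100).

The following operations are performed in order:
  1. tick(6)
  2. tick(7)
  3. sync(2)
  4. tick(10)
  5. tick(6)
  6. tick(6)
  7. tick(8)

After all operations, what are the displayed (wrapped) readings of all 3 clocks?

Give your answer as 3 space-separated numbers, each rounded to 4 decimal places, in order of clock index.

After op 1 tick(6): ref=6.0000 raw=[4.8000 6.6000 9.0000]
After op 2 tick(7): ref=13.0000 raw=[10.4000 14.3000 19.5000]
After op 3 sync(2): ref=13.0000 raw=[10.4000 14.3000 13.0000]
After op 4 tick(10): ref=23.0000 raw=[18.4000 25.3000 28.0000]
After op 5 tick(6): ref=29.0000 raw=[23.2000 31.9000 37.0000]
After op 6 tick(6): ref=35.0000 raw=[28.0000 38.5000 46.0000]
After op 7 tick(8): ref=43.0000 raw=[34.4000 47.3000 58.0000]
Wrap final raw readings (mod 100): 34.4000 mod 100 = 34.4000; 47.3000 mod 100 = 47.3000; 58.0000 mod 100 = 58.0000

Answer: 34.4000 47.3000 58.0000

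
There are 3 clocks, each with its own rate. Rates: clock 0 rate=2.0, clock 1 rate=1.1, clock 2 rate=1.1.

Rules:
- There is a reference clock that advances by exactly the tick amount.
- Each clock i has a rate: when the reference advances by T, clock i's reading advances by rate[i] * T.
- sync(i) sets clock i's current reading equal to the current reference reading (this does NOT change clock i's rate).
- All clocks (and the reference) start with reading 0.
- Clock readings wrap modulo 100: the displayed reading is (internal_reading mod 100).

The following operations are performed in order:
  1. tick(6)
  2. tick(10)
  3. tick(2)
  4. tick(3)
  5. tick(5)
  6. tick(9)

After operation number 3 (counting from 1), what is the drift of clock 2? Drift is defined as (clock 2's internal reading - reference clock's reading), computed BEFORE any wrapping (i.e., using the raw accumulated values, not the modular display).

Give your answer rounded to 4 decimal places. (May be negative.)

Answer: 1.8000

Derivation:
After op 1 tick(6): ref=6.0000 raw=[12.0000 6.6000 6.6000]
After op 2 tick(10): ref=16.0000 raw=[32.0000 17.6000 17.6000]
After op 3 tick(2): ref=18.0000 raw=[36.0000 19.8000 19.8000]
Drift of clock 2 after op 3: 19.8000 - 18.0000 = 1.8000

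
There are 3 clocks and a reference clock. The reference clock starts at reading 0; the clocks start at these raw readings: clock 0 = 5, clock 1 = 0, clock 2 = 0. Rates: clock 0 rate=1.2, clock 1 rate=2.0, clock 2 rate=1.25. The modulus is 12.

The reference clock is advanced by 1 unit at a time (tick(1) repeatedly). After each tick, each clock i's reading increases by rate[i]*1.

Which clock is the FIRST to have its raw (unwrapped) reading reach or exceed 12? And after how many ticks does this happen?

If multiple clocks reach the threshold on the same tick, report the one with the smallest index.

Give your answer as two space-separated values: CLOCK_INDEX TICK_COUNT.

clock 0: start=5, rate=1.2, needs 12-5 = 7; ticks = ceil(7/1.2) = ceil(5.8333) = 6; reading at tick 6 = 5 + 1.2*6 = 12.2000
clock 1: start=0, rate=2.0, needs 12-0 = 12; ticks = ceil(12/2.0) = ceil(6.0000) = 6; reading at tick 6 = 0 + 2.0*6 = 12.0000
clock 2: start=0, rate=1.25, needs 12-0 = 12; ticks = ceil(12/1.25) = ceil(9.6000) = 10; reading at tick 10 = 0 + 1.25*10 = 12.5000
Minimum tick count = 6; winners = [0, 1]; smallest index = 0

Answer: 0 6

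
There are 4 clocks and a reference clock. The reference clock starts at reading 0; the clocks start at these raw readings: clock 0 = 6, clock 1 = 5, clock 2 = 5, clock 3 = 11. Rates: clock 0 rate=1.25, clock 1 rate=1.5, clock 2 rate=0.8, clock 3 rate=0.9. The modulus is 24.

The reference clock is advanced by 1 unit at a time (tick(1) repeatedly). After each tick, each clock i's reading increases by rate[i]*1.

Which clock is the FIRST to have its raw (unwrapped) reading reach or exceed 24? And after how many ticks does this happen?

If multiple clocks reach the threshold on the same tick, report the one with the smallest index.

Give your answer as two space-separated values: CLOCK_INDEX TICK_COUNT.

Answer: 1 13

Derivation:
clock 0: start=6, rate=1.25, needs 24-6 = 18; ticks = ceil(18/1.25) = ceil(14.4000) = 15; reading at tick 15 = 6 + 1.25*15 = 24.7500
clock 1: start=5, rate=1.5, needs 24-5 = 19; ticks = ceil(19/1.5) = ceil(12.6667) = 13; reading at tick 13 = 5 + 1.5*13 = 24.5000
clock 2: start=5, rate=0.8, needs 24-5 = 19; ticks = ceil(19/0.8) = ceil(23.7500) = 24; reading at tick 24 = 5 + 0.8*24 = 24.2000
clock 3: start=11, rate=0.9, needs 24-11 = 13; ticks = ceil(13/0.9) = ceil(14.4444) = 15; reading at tick 15 = 11 + 0.9*15 = 24.5000
Minimum tick count = 13; winners = [1]; smallest index = 1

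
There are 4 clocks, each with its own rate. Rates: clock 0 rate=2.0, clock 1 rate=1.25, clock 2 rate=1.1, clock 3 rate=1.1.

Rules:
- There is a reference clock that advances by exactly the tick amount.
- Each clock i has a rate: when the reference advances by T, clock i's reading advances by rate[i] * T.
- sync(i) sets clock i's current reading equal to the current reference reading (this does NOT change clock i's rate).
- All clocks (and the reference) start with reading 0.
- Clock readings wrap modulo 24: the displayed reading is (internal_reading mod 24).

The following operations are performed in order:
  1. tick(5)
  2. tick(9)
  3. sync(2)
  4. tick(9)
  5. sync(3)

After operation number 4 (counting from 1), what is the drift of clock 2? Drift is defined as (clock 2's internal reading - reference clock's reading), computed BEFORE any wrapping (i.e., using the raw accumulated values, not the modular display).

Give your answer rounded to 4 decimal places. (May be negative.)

Answer: 0.9000

Derivation:
After op 1 tick(5): ref=5.0000 raw=[10.0000 6.2500 5.5000 5.5000]
After op 2 tick(9): ref=14.0000 raw=[28.0000 17.5000 15.4000 15.4000]
After op 3 sync(2): ref=14.0000 raw=[28.0000 17.5000 14.0000 15.4000]
After op 4 tick(9): ref=23.0000 raw=[46.0000 28.7500 23.9000 25.3000]
Drift of clock 2 after op 4: 23.9000 - 23.0000 = 0.9000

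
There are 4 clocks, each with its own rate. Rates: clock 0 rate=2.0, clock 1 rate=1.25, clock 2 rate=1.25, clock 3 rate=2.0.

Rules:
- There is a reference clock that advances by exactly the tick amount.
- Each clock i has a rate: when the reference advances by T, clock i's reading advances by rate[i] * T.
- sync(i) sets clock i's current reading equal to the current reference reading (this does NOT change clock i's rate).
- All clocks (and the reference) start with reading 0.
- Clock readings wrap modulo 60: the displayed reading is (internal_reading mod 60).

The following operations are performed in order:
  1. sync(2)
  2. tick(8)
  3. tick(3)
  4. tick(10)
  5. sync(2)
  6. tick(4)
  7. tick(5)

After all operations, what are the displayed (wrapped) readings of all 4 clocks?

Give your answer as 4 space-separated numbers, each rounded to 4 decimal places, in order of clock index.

After op 1 sync(2): ref=0.0000 raw=[0.0000 0.0000 0.0000 0.0000]
After op 2 tick(8): ref=8.0000 raw=[16.0000 10.0000 10.0000 16.0000]
After op 3 tick(3): ref=11.0000 raw=[22.0000 13.7500 13.7500 22.0000]
After op 4 tick(10): ref=21.0000 raw=[42.0000 26.2500 26.2500 42.0000]
After op 5 sync(2): ref=21.0000 raw=[42.0000 26.2500 21.0000 42.0000]
After op 6 tick(4): ref=25.0000 raw=[50.0000 31.2500 26.0000 50.0000]
After op 7 tick(5): ref=30.0000 raw=[60.0000 37.5000 32.2500 60.0000]
Wrap final raw readings (mod 60): 60.0000 mod 60 = 0.0000; 37.5000 mod 60 = 37.5000; 32.2500 mod 60 = 32.2500; 60.0000 mod 60 = 0.0000

Answer: 0.0000 37.5000 32.2500 0.0000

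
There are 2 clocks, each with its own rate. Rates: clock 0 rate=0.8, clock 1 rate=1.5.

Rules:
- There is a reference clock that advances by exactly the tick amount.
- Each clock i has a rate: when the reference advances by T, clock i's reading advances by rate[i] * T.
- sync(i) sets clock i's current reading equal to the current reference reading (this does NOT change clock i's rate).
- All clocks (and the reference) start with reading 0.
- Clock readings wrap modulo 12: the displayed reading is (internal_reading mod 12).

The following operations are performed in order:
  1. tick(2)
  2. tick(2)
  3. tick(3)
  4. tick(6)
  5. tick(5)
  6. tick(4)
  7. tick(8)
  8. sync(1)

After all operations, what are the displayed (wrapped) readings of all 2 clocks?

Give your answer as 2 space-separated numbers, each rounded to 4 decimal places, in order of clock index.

After op 1 tick(2): ref=2.0000 raw=[1.6000 3.0000]
After op 2 tick(2): ref=4.0000 raw=[3.2000 6.0000]
After op 3 tick(3): ref=7.0000 raw=[5.6000 10.5000]
After op 4 tick(6): ref=13.0000 raw=[10.4000 19.5000]
After op 5 tick(5): ref=18.0000 raw=[14.4000 27.0000]
After op 6 tick(4): ref=22.0000 raw=[17.6000 33.0000]
After op 7 tick(8): ref=30.0000 raw=[24.0000 45.0000]
After op 8 sync(1): ref=30.0000 raw=[24.0000 30.0000]
Wrap final raw readings (mod 12): 24.0000 mod 12 = 0.0000; 30.0000 mod 12 = 6.0000

Answer: 0.0000 6.0000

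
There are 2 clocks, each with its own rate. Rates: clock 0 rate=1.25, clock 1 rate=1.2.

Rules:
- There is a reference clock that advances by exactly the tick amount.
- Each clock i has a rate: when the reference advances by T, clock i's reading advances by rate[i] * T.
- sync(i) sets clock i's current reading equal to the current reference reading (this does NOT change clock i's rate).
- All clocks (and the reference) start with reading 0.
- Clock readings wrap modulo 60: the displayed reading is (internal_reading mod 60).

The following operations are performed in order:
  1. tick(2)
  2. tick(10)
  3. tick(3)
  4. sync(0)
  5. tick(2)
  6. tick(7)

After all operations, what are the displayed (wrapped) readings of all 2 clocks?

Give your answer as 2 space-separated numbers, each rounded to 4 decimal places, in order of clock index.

After op 1 tick(2): ref=2.0000 raw=[2.5000 2.4000]
After op 2 tick(10): ref=12.0000 raw=[15.0000 14.4000]
After op 3 tick(3): ref=15.0000 raw=[18.7500 18.0000]
After op 4 sync(0): ref=15.0000 raw=[15.0000 18.0000]
After op 5 tick(2): ref=17.0000 raw=[17.5000 20.4000]
After op 6 tick(7): ref=24.0000 raw=[26.2500 28.8000]
Wrap final raw readings (mod 60): 26.2500 mod 60 = 26.2500; 28.8000 mod 60 = 28.8000

Answer: 26.2500 28.8000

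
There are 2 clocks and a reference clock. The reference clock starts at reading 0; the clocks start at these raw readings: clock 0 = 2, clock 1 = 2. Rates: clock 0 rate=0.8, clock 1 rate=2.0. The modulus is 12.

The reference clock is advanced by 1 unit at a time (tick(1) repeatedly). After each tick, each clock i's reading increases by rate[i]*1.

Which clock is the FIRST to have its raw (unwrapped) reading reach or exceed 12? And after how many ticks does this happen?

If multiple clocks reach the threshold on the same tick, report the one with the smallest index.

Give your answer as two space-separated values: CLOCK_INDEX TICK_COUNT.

Answer: 1 5

Derivation:
clock 0: start=2, rate=0.8, needs 12-2 = 10; ticks = ceil(10/0.8) = ceil(12.5000) = 13; reading at tick 13 = 2 + 0.8*13 = 12.4000
clock 1: start=2, rate=2.0, needs 12-2 = 10; ticks = ceil(10/2.0) = ceil(5.0000) = 5; reading at tick 5 = 2 + 2.0*5 = 12.0000
Minimum tick count = 5; winners = [1]; smallest index = 1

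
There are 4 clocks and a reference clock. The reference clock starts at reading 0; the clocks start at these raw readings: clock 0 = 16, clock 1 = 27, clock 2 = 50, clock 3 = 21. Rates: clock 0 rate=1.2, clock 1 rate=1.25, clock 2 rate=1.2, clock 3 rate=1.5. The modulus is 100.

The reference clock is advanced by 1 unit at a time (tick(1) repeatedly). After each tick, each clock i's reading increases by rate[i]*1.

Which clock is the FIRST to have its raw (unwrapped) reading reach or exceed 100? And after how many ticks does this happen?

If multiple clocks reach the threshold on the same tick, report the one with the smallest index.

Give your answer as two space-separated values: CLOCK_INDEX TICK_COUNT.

Answer: 2 42

Derivation:
clock 0: start=16, rate=1.2, needs 100-16 = 84; ticks = ceil(84/1.2) = ceil(70.0000) = 70; reading at tick 70 = 16 + 1.2*70 = 100.0000
clock 1: start=27, rate=1.25, needs 100-27 = 73; ticks = ceil(73/1.25) = ceil(58.4000) = 59; reading at tick 59 = 27 + 1.25*59 = 100.7500
clock 2: start=50, rate=1.2, needs 100-50 = 50; ticks = ceil(50/1.2) = ceil(41.6667) = 42; reading at tick 42 = 50 + 1.2*42 = 100.4000
clock 3: start=21, rate=1.5, needs 100-21 = 79; ticks = ceil(79/1.5) = ceil(52.6667) = 53; reading at tick 53 = 21 + 1.5*53 = 100.5000
Minimum tick count = 42; winners = [2]; smallest index = 2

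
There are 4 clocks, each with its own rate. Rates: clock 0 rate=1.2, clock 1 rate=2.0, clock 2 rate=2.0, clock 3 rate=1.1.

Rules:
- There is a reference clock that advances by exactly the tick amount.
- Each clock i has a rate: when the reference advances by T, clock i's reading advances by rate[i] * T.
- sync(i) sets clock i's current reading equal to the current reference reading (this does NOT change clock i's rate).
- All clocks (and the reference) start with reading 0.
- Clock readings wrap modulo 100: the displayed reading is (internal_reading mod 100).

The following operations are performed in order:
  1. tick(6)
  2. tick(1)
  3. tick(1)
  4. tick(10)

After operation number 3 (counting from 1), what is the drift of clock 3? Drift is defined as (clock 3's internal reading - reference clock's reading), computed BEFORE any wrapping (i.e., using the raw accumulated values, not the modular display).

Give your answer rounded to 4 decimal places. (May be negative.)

After op 1 tick(6): ref=6.0000 raw=[7.2000 12.0000 12.0000 6.6000]
After op 2 tick(1): ref=7.0000 raw=[8.4000 14.0000 14.0000 7.7000]
After op 3 tick(1): ref=8.0000 raw=[9.6000 16.0000 16.0000 8.8000]
Drift of clock 3 after op 3: 8.8000 - 8.0000 = 0.8000

Answer: 0.8000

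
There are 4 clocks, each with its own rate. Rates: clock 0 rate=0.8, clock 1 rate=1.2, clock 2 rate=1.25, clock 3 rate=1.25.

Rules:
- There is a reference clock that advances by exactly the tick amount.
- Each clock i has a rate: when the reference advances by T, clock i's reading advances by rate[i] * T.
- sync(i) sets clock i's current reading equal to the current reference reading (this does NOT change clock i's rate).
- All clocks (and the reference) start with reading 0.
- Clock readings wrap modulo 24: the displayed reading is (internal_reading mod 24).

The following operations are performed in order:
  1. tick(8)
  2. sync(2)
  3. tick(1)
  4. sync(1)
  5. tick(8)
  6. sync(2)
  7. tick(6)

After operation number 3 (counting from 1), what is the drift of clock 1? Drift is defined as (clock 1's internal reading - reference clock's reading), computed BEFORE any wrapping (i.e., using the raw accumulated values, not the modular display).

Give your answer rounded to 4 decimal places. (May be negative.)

After op 1 tick(8): ref=8.0000 raw=[6.4000 9.6000 10.0000 10.0000]
After op 2 sync(2): ref=8.0000 raw=[6.4000 9.6000 8.0000 10.0000]
After op 3 tick(1): ref=9.0000 raw=[7.2000 10.8000 9.2500 11.2500]
Drift of clock 1 after op 3: 10.8000 - 9.0000 = 1.8000

Answer: 1.8000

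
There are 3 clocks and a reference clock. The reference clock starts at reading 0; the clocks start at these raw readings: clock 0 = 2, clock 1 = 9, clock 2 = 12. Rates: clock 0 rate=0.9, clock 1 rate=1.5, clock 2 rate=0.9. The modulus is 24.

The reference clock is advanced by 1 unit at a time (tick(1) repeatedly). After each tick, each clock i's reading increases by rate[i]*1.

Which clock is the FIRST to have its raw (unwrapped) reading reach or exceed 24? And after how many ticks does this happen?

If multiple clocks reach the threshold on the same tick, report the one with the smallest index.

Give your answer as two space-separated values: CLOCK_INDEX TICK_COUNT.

Answer: 1 10

Derivation:
clock 0: start=2, rate=0.9, needs 24-2 = 22; ticks = ceil(22/0.9) = ceil(24.4444) = 25; reading at tick 25 = 2 + 0.9*25 = 24.5000
clock 1: start=9, rate=1.5, needs 24-9 = 15; ticks = ceil(15/1.5) = ceil(10.0000) = 10; reading at tick 10 = 9 + 1.5*10 = 24.0000
clock 2: start=12, rate=0.9, needs 24-12 = 12; ticks = ceil(12/0.9) = ceil(13.3333) = 14; reading at tick 14 = 12 + 0.9*14 = 24.6000
Minimum tick count = 10; winners = [1]; smallest index = 1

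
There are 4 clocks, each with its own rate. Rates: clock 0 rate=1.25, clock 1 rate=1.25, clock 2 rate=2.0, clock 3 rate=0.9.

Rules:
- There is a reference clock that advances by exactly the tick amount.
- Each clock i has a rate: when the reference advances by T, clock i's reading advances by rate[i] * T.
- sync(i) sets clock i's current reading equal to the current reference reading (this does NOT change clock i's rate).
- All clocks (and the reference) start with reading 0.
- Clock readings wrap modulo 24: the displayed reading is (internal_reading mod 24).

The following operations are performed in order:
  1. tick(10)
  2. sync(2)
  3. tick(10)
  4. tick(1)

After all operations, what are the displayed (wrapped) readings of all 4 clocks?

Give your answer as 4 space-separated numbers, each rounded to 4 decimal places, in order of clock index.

Answer: 2.2500 2.2500 8.0000 18.9000

Derivation:
After op 1 tick(10): ref=10.0000 raw=[12.5000 12.5000 20.0000 9.0000]
After op 2 sync(2): ref=10.0000 raw=[12.5000 12.5000 10.0000 9.0000]
After op 3 tick(10): ref=20.0000 raw=[25.0000 25.0000 30.0000 18.0000]
After op 4 tick(1): ref=21.0000 raw=[26.2500 26.2500 32.0000 18.9000]
Wrap final raw readings (mod 24): 26.2500 mod 24 = 2.2500; 26.2500 mod 24 = 2.2500; 32.0000 mod 24 = 8.0000; 18.9000 mod 24 = 18.9000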